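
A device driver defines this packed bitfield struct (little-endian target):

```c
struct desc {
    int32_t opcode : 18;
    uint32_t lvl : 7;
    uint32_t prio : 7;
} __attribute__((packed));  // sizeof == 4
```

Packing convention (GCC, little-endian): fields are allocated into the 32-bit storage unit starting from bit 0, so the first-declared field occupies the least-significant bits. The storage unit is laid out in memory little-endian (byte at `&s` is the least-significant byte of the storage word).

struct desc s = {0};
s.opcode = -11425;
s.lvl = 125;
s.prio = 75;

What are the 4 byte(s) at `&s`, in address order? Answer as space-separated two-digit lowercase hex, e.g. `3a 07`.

opcode (18b) val=-11425 bits=0x3d35f at bit 0: 0x0003d35f
lvl (7b) val=125 bits=0x7d at bit 18: 0x01f7d35f
prio (7b) val=75 bits=0x4b at bit 25: 0x97f7d35f
word = 0x97f7d35f → little-endian bytes:
  [0]=0x5f  [1]=0xd3  [2]=0xf7  [3]=0x97

5f d3 f7 97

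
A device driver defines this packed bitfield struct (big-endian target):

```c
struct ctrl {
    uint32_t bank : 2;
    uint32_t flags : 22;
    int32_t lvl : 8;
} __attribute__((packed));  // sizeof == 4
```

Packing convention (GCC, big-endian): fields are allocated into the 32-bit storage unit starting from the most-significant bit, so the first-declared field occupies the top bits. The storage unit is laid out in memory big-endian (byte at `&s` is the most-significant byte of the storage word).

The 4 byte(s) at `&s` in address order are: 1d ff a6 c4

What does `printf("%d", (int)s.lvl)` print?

-60

[0]=0x1d [1]=0xff [2]=0xa6 [3]=0xc4 (big-endian) → word 0x1dffa6c4
bank [30+:2] = (word>>30) & 0x3 = 0
flags [8+:22] = (word>>8) & 0x3fffff = 1965990
lvl [0+:8] = (word>>0) & 0xff = 196  ←
lvl signed 8b, MSB=1: 196 - 256 = -60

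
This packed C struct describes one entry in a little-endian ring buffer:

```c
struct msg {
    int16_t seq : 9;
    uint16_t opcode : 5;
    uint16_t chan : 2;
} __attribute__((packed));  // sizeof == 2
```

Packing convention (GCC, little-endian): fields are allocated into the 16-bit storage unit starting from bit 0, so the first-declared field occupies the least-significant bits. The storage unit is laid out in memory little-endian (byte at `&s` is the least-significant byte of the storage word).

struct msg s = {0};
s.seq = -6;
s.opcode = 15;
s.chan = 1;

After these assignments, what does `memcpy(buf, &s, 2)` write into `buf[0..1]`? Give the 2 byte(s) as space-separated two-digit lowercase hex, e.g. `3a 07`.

seq (9b) val=-6 bits=0x1fa at bit 0: 0x01fa
opcode (5b) val=15 bits=0xf at bit 9: 0x1ffa
chan (2b) val=1 bits=0x1 at bit 14: 0x5ffa
word = 0x5ffa → little-endian bytes:
  [0]=0xfa  [1]=0x5f

fa 5f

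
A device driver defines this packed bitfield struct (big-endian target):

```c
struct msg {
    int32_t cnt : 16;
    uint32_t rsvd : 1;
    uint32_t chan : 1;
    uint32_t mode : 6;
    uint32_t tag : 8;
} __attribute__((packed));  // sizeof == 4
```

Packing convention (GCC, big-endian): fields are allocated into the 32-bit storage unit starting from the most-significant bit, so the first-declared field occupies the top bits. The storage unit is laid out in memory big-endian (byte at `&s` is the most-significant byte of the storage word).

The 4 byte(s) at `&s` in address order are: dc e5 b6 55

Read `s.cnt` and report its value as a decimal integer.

[0]=0xdc [1]=0xe5 [2]=0xb6 [3]=0x55 (big-endian) → word 0xdce5b655
cnt [16+:16] = (word>>16) & 0xffff = 56549  ←
rsvd [15+:1] = (word>>15) & 0x1 = 1
chan [14+:1] = (word>>14) & 0x1 = 0
mode [8+:6] = (word>>8) & 0x3f = 54
tag [0+:8] = (word>>0) & 0xff = 85
cnt signed 16b, MSB=1: 56549 - 65536 = -8987

-8987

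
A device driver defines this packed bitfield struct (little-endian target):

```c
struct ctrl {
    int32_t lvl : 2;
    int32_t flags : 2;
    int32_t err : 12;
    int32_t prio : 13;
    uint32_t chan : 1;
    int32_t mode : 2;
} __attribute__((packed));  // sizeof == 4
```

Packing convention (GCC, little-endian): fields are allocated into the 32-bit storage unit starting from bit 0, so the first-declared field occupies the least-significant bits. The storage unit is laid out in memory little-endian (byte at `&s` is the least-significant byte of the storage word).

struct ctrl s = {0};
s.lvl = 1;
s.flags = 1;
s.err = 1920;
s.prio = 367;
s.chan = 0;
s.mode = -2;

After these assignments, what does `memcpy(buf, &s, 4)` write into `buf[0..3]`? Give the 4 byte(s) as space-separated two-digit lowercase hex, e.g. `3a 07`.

05 78 6f 81

[0+:2] lvl=1 & 0x3 = 0x1; word=0x00000001
[2+:2] flags=1 & 0x3 = 0x1; word=0x00000005
[4+:12] err=1920 & 0xfff = 0x780; word=0x00007805
[16+:13] prio=367 & 0x1fff = 0x16f; word=0x016f7805
[29+:1] chan=0 & 0x1 = 0x0; word=0x016f7805
[30+:2] mode=-2 & 0x3 = 0x2; word=0x816f7805
word = 0x816f7805 → little-endian bytes:
  [0]=0x05  [1]=0x78  [2]=0x6f  [3]=0x81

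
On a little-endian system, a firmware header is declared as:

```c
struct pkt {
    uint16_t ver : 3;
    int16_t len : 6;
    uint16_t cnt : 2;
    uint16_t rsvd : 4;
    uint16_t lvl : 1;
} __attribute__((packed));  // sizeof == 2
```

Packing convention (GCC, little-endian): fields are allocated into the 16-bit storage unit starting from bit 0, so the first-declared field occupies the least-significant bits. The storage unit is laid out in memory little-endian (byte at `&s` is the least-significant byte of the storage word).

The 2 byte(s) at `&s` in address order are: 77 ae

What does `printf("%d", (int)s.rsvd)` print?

5

[0]=0x77 [1]=0xae (little-endian) → word 0xae77
ver [0+:3] = (word>>0) & 0x7 = 7
len [3+:6] = (word>>3) & 0x3f = 14
cnt [9+:2] = (word>>9) & 0x3 = 3
rsvd [11+:4] = (word>>11) & 0xf = 5  ←
lvl [15+:1] = (word>>15) & 0x1 = 1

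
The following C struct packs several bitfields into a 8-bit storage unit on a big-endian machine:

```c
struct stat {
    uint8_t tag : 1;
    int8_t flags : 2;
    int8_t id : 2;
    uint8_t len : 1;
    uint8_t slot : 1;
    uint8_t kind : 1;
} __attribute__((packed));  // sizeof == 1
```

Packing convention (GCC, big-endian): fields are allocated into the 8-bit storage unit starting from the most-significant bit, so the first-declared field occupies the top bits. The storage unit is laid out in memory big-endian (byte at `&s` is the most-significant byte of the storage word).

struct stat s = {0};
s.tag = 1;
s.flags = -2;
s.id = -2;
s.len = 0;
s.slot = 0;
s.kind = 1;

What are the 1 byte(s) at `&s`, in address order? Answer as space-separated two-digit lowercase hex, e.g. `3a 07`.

d1

tag (1b) val=1 bits=0x1 at bit 7: 0x80
flags (2b) val=-2 bits=0x2 at bit 5: 0xc0
id (2b) val=-2 bits=0x2 at bit 3: 0xd0
len (1b) val=0 bits=0x0 at bit 2: 0xd0
slot (1b) val=0 bits=0x0 at bit 1: 0xd0
kind (1b) val=1 bits=0x1 at bit 0: 0xd1
word = 0xd1 → big-endian bytes:
  [0]=0xd1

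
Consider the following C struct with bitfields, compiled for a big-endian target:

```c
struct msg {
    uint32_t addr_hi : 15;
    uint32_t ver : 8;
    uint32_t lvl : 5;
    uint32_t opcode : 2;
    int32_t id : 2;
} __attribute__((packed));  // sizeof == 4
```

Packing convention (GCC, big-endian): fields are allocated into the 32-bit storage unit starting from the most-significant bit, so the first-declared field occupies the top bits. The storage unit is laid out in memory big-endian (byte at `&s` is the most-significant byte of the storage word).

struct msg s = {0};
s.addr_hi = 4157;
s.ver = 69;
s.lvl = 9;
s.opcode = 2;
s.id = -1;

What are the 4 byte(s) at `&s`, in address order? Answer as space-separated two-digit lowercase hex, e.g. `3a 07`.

20 7a 8a 9b

addr_hi:15 = 4157 → 0x103d << 17 → word 0x207a0000
ver:8 = 69 → 0x45 << 9 → word 0x207a8a00
lvl:5 = 9 → 0x9 << 4 → word 0x207a8a90
opcode:2 = 2 → 0x2 << 2 → word 0x207a8a98
id:2 = -1 → 0x3 << 0 → word 0x207a8a9b
word = 0x207a8a9b → big-endian bytes:
  [0]=0x20  [1]=0x7a  [2]=0x8a  [3]=0x9b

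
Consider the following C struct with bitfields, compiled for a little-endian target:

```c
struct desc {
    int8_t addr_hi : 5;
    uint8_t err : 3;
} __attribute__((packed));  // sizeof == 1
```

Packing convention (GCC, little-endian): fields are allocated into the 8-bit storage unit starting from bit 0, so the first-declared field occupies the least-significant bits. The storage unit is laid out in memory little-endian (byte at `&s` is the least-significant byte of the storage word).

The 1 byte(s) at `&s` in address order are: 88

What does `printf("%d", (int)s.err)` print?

[0]=0x88 (little-endian) → word 0x88
addr_hi:5 @ bit 0 → (0x88>>0)&0x1f = 0x8
err:3 @ bit 5 → (0x88>>5)&0x7 = 0x4  ←

4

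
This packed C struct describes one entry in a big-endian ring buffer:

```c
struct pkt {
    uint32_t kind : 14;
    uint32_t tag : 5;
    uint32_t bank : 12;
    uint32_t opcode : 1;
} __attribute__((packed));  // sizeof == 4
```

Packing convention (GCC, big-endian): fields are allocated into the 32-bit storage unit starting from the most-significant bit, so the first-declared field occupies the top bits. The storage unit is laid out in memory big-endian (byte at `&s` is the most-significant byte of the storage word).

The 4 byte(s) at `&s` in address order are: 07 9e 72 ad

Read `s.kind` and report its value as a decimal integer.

[0]=0x07 [1]=0x9e [2]=0x72 [3]=0xad (big-endian) → word 0x079e72ad
kind [18+:14] = (word>>18) & 0x3fff = 487  ←
tag [13+:5] = (word>>13) & 0x1f = 19
bank [1+:12] = (word>>1) & 0xfff = 2390
opcode [0+:1] = (word>>0) & 0x1 = 1

487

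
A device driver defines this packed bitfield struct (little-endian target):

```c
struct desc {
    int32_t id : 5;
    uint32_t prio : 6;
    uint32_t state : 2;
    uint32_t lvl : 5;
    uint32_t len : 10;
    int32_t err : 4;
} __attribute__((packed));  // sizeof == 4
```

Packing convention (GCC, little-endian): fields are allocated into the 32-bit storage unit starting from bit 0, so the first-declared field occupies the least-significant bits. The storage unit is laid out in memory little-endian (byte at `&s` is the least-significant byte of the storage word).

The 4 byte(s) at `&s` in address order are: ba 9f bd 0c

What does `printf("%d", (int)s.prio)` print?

61

[0]=0xba [1]=0x9f [2]=0xbd [3]=0x0c (little-endian) → word 0x0cbd9fba
id [0+:5] = (word>>0) & 0x1f = 26
prio [5+:6] = (word>>5) & 0x3f = 61  ←
state [11+:2] = (word>>11) & 0x3 = 3
lvl [13+:5] = (word>>13) & 0x1f = 12
len [18+:10] = (word>>18) & 0x3ff = 815
err [28+:4] = (word>>28) & 0xf = 0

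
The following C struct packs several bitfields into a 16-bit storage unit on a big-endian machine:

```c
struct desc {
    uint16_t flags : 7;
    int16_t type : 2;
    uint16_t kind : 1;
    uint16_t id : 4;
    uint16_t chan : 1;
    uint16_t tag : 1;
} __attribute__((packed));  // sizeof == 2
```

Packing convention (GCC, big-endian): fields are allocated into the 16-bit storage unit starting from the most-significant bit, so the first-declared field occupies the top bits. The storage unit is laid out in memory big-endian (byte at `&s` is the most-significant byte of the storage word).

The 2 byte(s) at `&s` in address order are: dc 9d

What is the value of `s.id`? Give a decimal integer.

7

[0]=0xdc [1]=0x9d (big-endian) → word 0xdc9d
flags:7 @ bit 9 → (0xdc9d>>9)&0x7f = 0x6e
type:2 @ bit 7 → (0xdc9d>>7)&0x3 = 0x1
kind:1 @ bit 6 → (0xdc9d>>6)&0x1 = 0x0
id:4 @ bit 2 → (0xdc9d>>2)&0xf = 0x7  ←
chan:1 @ bit 1 → (0xdc9d>>1)&0x1 = 0x0
tag:1 @ bit 0 → (0xdc9d>>0)&0x1 = 0x1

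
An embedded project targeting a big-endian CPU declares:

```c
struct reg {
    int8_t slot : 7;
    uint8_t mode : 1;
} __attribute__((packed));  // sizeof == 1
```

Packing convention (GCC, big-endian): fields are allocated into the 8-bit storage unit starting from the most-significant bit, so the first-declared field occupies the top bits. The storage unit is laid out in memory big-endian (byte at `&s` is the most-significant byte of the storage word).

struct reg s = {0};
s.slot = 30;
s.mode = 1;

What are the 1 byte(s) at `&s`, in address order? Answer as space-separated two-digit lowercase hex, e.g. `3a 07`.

3d

slot:7 = 30 → 0x1e << 1 → word 0x3c
mode:1 = 1 → 0x1 << 0 → word 0x3d
word = 0x3d → big-endian bytes:
  [0]=0x3d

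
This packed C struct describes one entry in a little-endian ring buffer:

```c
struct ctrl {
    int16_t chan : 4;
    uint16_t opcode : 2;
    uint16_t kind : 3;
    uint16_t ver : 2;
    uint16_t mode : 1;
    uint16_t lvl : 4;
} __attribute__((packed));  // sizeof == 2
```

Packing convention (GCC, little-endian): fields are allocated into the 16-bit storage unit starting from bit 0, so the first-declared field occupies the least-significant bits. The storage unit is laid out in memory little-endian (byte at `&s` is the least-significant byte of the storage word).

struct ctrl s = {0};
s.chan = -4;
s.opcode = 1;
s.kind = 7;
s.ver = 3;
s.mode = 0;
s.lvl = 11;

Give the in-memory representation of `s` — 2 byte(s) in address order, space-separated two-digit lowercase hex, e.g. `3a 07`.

dc b7

chan (4b) val=-4 bits=0xc at bit 0: 0x000c
opcode (2b) val=1 bits=0x1 at bit 4: 0x001c
kind (3b) val=7 bits=0x7 at bit 6: 0x01dc
ver (2b) val=3 bits=0x3 at bit 9: 0x07dc
mode (1b) val=0 bits=0x0 at bit 11: 0x07dc
lvl (4b) val=11 bits=0xb at bit 12: 0xb7dc
word = 0xb7dc → little-endian bytes:
  [0]=0xdc  [1]=0xb7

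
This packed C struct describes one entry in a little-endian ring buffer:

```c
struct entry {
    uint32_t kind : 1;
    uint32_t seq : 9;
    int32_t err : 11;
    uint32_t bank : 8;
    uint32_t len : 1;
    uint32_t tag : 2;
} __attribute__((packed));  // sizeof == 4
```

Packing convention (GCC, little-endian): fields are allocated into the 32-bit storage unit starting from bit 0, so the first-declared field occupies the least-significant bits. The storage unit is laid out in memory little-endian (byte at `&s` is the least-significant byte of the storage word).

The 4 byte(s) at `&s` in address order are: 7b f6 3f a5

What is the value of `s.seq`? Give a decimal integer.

[0]=0x7b [1]=0xf6 [2]=0x3f [3]=0xa5 (little-endian) → word 0xa53ff67b
kind [0+:1] = (word>>0) & 0x1 = 1
seq [1+:9] = (word>>1) & 0x1ff = 317  ←
err [10+:11] = (word>>10) & 0x7ff = 2045
bank [21+:8] = (word>>21) & 0xff = 41
len [29+:1] = (word>>29) & 0x1 = 1
tag [30+:2] = (word>>30) & 0x3 = 2

317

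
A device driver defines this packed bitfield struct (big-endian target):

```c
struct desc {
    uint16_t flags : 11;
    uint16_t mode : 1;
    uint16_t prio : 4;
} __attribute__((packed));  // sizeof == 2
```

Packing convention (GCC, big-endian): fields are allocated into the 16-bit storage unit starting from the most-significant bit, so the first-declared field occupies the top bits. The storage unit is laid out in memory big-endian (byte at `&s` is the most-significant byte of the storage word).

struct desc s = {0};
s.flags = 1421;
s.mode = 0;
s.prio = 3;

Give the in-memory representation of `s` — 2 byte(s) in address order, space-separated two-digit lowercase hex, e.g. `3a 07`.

b1 a3

flags (11b) val=1421 bits=0x58d at bit 5: 0xb1a0
mode (1b) val=0 bits=0x0 at bit 4: 0xb1a0
prio (4b) val=3 bits=0x3 at bit 0: 0xb1a3
word = 0xb1a3 → big-endian bytes:
  [0]=0xb1  [1]=0xa3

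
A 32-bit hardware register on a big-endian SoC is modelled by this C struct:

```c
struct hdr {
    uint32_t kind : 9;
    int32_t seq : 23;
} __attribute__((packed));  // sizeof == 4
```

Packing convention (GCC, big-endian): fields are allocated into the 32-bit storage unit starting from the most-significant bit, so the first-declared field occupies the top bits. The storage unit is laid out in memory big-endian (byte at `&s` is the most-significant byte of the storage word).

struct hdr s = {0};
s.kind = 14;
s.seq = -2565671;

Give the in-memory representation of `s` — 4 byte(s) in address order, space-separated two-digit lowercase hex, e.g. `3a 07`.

07 58 d9 d9

[23+:9] kind=14 & 0x1ff = 0xe; word=0x07000000
[0+:23] seq=-2565671 & 0x7fffff = 0x58d9d9; word=0x0758d9d9
word = 0x0758d9d9 → big-endian bytes:
  [0]=0x07  [1]=0x58  [2]=0xd9  [3]=0xd9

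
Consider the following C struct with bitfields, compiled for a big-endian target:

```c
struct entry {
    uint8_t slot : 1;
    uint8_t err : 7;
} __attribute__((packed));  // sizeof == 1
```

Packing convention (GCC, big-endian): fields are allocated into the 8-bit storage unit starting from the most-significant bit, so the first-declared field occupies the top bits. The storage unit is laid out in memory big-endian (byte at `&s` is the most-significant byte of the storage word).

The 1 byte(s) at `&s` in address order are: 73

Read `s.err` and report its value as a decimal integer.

115

[0]=0x73 (big-endian) → word 0x73
slot:1 @ bit 7 → (0x73>>7)&0x1 = 0x0
err:7 @ bit 0 → (0x73>>0)&0x7f = 0x73  ←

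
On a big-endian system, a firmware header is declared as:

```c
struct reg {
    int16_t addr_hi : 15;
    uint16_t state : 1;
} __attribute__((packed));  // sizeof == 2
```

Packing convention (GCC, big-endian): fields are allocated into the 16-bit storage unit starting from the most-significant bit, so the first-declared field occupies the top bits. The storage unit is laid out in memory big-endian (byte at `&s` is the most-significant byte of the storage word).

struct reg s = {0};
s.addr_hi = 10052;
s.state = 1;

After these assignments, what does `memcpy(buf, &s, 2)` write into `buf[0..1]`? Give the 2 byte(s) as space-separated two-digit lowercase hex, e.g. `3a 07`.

[1+:15] addr_hi=10052 & 0x7fff = 0x2744; word=0x4e88
[0+:1] state=1 & 0x1 = 0x1; word=0x4e89
word = 0x4e89 → big-endian bytes:
  [0]=0x4e  [1]=0x89

4e 89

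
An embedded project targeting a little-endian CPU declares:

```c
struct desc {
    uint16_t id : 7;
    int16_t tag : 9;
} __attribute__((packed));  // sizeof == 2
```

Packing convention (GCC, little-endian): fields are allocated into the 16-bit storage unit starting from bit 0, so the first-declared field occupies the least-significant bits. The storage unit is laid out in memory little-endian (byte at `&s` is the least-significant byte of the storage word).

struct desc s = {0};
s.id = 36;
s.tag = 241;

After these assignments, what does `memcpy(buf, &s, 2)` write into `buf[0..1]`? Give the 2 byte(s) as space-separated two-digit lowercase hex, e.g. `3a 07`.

a4 78

id:7 = 36 → 0x24 << 0 → word 0x0024
tag:9 = 241 → 0xf1 << 7 → word 0x78a4
word = 0x78a4 → little-endian bytes:
  [0]=0xa4  [1]=0x78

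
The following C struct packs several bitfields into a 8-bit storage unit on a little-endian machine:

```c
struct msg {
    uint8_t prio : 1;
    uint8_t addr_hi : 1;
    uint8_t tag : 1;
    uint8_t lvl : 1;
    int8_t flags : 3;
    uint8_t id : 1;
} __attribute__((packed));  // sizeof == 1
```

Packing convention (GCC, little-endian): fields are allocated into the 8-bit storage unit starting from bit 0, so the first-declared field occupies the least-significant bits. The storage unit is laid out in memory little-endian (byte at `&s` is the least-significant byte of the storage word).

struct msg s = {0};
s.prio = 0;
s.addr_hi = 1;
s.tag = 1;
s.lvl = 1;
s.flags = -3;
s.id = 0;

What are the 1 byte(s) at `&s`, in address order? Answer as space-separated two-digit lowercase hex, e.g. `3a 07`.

prio:1 = 0 → 0x0 << 0 → word 0x00
addr_hi:1 = 1 → 0x1 << 1 → word 0x02
tag:1 = 1 → 0x1 << 2 → word 0x06
lvl:1 = 1 → 0x1 << 3 → word 0x0e
flags:3 = -3 → 0x5 << 4 → word 0x5e
id:1 = 0 → 0x0 << 7 → word 0x5e
word = 0x5e → little-endian bytes:
  [0]=0x5e

5e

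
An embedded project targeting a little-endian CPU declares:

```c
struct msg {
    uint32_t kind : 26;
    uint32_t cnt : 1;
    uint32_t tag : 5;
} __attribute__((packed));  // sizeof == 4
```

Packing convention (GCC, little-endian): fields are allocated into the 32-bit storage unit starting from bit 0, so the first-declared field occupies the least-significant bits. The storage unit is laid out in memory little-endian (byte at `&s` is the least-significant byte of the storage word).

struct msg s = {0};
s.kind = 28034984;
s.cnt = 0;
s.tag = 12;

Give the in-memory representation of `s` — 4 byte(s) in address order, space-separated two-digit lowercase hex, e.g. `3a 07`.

[0+:26] kind=28034984 & 0x3ffffff = 0x1abc7a8; word=0x01abc7a8
[26+:1] cnt=0 & 0x1 = 0x0; word=0x01abc7a8
[27+:5] tag=12 & 0x1f = 0xc; word=0x61abc7a8
word = 0x61abc7a8 → little-endian bytes:
  [0]=0xa8  [1]=0xc7  [2]=0xab  [3]=0x61

a8 c7 ab 61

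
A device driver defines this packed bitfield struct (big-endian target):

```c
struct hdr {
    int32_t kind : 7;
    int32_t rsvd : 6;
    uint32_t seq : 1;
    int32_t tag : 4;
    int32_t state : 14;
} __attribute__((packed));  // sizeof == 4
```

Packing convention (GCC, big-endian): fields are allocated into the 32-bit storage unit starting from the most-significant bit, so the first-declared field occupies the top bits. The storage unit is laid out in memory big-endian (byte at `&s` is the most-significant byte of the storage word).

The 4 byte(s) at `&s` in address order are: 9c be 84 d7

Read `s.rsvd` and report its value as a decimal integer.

[0]=0x9c [1]=0xbe [2]=0x84 [3]=0xd7 (big-endian) → word 0x9cbe84d7
kind [25+:7] = (word>>25) & 0x7f = 78
rsvd [19+:6] = (word>>19) & 0x3f = 23  ←
seq [18+:1] = (word>>18) & 0x1 = 1
tag [14+:4] = (word>>14) & 0xf = 10
state [0+:14] = (word>>0) & 0x3fff = 1239
rsvd signed 6b, MSB=0: value = 23

23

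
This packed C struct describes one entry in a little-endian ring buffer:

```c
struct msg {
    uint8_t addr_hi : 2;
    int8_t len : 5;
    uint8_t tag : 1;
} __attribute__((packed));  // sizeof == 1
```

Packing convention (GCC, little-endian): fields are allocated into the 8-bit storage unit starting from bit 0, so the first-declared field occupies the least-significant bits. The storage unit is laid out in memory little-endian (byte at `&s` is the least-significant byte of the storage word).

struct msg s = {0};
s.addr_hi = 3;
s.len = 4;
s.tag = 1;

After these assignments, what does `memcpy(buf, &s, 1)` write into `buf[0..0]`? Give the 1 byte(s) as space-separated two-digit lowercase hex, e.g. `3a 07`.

addr_hi (2b) val=3 bits=0x3 at bit 0: 0x03
len (5b) val=4 bits=0x4 at bit 2: 0x13
tag (1b) val=1 bits=0x1 at bit 7: 0x93
word = 0x93 → little-endian bytes:
  [0]=0x93

93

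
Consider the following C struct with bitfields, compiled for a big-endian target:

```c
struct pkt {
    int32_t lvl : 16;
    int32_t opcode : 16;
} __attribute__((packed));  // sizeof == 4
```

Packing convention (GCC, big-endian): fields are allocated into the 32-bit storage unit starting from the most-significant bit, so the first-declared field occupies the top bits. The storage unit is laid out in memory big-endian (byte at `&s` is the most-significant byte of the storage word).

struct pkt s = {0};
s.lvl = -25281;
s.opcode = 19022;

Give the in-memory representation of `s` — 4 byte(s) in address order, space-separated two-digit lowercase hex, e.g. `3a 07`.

9d 3f 4a 4e

[16+:16] lvl=-25281 & 0xffff = 0x9d3f; word=0x9d3f0000
[0+:16] opcode=19022 & 0xffff = 0x4a4e; word=0x9d3f4a4e
word = 0x9d3f4a4e → big-endian bytes:
  [0]=0x9d  [1]=0x3f  [2]=0x4a  [3]=0x4e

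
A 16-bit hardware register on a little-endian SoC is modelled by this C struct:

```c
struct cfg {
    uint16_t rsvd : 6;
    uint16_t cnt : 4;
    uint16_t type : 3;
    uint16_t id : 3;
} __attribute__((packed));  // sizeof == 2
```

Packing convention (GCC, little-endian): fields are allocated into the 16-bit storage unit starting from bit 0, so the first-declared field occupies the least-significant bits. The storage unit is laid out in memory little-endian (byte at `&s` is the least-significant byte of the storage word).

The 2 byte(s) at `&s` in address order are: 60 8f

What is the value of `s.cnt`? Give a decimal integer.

[0]=0x60 [1]=0x8f (little-endian) → word 0x8f60
rsvd [0+:6] = (word>>0) & 0x3f = 32
cnt [6+:4] = (word>>6) & 0xf = 13  ←
type [10+:3] = (word>>10) & 0x7 = 3
id [13+:3] = (word>>13) & 0x7 = 4

13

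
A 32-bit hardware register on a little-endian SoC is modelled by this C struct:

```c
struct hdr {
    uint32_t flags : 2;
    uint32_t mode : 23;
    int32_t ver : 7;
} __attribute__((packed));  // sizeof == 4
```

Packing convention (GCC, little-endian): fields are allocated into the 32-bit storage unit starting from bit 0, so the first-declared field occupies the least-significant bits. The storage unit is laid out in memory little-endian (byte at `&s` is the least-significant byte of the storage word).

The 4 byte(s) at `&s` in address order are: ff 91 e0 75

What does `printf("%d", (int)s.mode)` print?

7873663

[0]=0xff [1]=0x91 [2]=0xe0 [3]=0x75 (little-endian) → word 0x75e091ff
flags:2 @ bit 0 → (0x75e091ff>>0)&0x3 = 0x3
mode:23 @ bit 2 → (0x75e091ff>>2)&0x7fffff = 0x78247f  ←
ver:7 @ bit 25 → (0x75e091ff>>25)&0x7f = 0x3a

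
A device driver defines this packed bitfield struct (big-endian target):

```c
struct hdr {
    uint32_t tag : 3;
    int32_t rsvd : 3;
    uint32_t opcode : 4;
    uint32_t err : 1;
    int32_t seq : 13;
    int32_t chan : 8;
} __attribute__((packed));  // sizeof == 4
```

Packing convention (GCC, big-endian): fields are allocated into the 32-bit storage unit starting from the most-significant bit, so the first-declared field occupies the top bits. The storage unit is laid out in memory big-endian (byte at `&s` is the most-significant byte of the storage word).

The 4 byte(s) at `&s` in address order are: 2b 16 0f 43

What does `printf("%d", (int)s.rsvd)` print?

2

[0]=0x2b [1]=0x16 [2]=0x0f [3]=0x43 (big-endian) → word 0x2b160f43
tag [29+:3] = (word>>29) & 0x7 = 1
rsvd [26+:3] = (word>>26) & 0x7 = 2  ←
opcode [22+:4] = (word>>22) & 0xf = 12
err [21+:1] = (word>>21) & 0x1 = 0
seq [8+:13] = (word>>8) & 0x1fff = 5647
chan [0+:8] = (word>>0) & 0xff = 67
rsvd signed 3b, MSB=0: value = 2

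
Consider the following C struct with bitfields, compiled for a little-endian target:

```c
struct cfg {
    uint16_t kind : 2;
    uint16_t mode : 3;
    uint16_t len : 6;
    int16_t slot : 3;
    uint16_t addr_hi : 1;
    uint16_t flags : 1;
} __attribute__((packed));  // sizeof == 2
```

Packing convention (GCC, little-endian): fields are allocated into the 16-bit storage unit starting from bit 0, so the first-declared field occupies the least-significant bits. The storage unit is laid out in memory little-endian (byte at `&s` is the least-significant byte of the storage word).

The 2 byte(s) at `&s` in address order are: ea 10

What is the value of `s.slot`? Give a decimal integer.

2

[0]=0xea [1]=0x10 (little-endian) → word 0x10ea
kind [0+:2] = (word>>0) & 0x3 = 2
mode [2+:3] = (word>>2) & 0x7 = 2
len [5+:6] = (word>>5) & 0x3f = 7
slot [11+:3] = (word>>11) & 0x7 = 2  ←
addr_hi [14+:1] = (word>>14) & 0x1 = 0
flags [15+:1] = (word>>15) & 0x1 = 0
slot signed 3b, MSB=0: value = 2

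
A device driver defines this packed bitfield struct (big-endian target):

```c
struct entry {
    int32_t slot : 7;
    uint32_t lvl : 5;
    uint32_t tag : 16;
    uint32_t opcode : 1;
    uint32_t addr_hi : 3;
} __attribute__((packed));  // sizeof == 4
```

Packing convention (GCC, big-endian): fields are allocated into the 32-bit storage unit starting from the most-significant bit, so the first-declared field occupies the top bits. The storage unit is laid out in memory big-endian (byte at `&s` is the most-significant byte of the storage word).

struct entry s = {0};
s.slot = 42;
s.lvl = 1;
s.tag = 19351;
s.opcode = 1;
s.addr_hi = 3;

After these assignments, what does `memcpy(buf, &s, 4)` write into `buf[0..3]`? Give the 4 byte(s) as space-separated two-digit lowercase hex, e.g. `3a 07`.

54 14 b9 7b

slot:7 = 42 → 0x2a << 25 → word 0x54000000
lvl:5 = 1 → 0x1 << 20 → word 0x54100000
tag:16 = 19351 → 0x4b97 << 4 → word 0x5414b970
opcode:1 = 1 → 0x1 << 3 → word 0x5414b978
addr_hi:3 = 3 → 0x3 << 0 → word 0x5414b97b
word = 0x5414b97b → big-endian bytes:
  [0]=0x54  [1]=0x14  [2]=0xb9  [3]=0x7b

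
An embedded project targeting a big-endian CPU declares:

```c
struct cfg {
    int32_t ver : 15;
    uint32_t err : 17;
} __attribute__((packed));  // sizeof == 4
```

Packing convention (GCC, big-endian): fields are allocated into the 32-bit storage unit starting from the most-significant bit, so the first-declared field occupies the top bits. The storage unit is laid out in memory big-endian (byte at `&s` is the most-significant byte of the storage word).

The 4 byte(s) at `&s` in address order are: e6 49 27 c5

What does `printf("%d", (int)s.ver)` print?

-3292

[0]=0xe6 [1]=0x49 [2]=0x27 [3]=0xc5 (big-endian) → word 0xe64927c5
ver:15 @ bit 17 → (0xe64927c5>>17)&0x7fff = 0x7324  ←
err:17 @ bit 0 → (0xe64927c5>>0)&0x1ffff = 0x127c5
ver signed 15b, MSB=1: 29476 - 32768 = -3292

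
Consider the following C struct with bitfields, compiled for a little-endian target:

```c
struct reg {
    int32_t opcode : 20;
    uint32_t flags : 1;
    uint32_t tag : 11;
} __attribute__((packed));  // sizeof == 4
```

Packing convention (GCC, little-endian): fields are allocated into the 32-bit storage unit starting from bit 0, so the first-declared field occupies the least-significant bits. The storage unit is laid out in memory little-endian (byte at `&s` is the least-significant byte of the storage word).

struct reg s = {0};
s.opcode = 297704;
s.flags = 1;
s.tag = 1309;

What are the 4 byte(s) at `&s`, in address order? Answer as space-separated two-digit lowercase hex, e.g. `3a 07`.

opcode:20 = 297704 → 0x48ae8 << 0 → word 0x00048ae8
flags:1 = 1 → 0x1 << 20 → word 0x00148ae8
tag:11 = 1309 → 0x51d << 21 → word 0xa3b48ae8
word = 0xa3b48ae8 → little-endian bytes:
  [0]=0xe8  [1]=0x8a  [2]=0xb4  [3]=0xa3

e8 8a b4 a3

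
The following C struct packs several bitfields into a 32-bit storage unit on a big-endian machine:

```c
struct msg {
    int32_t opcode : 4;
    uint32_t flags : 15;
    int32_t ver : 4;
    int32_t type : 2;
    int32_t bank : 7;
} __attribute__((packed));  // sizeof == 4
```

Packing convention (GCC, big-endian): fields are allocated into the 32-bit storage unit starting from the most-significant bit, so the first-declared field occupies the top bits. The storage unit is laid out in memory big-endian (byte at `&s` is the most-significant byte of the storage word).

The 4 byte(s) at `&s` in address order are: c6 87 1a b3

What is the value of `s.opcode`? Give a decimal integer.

-4

[0]=0xc6 [1]=0x87 [2]=0x1a [3]=0xb3 (big-endian) → word 0xc6871ab3
opcode:4 @ bit 28 → (0xc6871ab3>>28)&0xf = 0xc  ←
flags:15 @ bit 13 → (0xc6871ab3>>13)&0x7fff = 0x3438
ver:4 @ bit 9 → (0xc6871ab3>>9)&0xf = 0xd
type:2 @ bit 7 → (0xc6871ab3>>7)&0x3 = 0x1
bank:7 @ bit 0 → (0xc6871ab3>>0)&0x7f = 0x33
opcode signed 4b, MSB=1: 12 - 16 = -4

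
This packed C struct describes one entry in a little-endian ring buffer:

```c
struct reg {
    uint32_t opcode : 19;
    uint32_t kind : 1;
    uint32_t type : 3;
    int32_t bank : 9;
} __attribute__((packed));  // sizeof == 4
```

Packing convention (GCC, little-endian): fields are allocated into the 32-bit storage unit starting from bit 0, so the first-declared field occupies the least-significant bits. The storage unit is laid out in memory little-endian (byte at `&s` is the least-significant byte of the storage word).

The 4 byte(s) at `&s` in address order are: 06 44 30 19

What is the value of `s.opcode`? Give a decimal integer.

[0]=0x06 [1]=0x44 [2]=0x30 [3]=0x19 (little-endian) → word 0x19304406
opcode [0+:19] = (word>>0) & 0x7ffff = 17414  ←
kind [19+:1] = (word>>19) & 0x1 = 0
type [20+:3] = (word>>20) & 0x7 = 3
bank [23+:9] = (word>>23) & 0x1ff = 50

17414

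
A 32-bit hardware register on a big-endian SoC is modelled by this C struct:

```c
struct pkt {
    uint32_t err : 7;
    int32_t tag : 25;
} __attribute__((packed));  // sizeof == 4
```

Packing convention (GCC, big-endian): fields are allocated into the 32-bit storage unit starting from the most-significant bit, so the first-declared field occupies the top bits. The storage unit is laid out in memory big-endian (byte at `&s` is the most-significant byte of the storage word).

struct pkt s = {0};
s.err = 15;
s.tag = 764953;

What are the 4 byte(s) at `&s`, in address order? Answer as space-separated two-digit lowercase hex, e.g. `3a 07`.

1e 0b ac 19

[25+:7] err=15 & 0x7f = 0xf; word=0x1e000000
[0+:25] tag=764953 & 0x1ffffff = 0xbac19; word=0x1e0bac19
word = 0x1e0bac19 → big-endian bytes:
  [0]=0x1e  [1]=0x0b  [2]=0xac  [3]=0x19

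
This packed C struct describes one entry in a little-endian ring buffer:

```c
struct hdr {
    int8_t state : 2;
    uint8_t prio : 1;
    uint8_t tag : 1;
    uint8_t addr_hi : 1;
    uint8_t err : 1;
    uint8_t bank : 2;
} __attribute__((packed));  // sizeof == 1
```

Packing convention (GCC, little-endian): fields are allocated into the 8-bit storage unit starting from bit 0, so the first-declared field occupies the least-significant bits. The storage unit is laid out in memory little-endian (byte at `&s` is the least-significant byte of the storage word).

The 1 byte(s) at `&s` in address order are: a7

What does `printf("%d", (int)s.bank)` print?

[0]=0xa7 (little-endian) → word 0xa7
state [0+:2] = (word>>0) & 0x3 = 3
prio [2+:1] = (word>>2) & 0x1 = 1
tag [3+:1] = (word>>3) & 0x1 = 0
addr_hi [4+:1] = (word>>4) & 0x1 = 0
err [5+:1] = (word>>5) & 0x1 = 1
bank [6+:2] = (word>>6) & 0x3 = 2  ←

2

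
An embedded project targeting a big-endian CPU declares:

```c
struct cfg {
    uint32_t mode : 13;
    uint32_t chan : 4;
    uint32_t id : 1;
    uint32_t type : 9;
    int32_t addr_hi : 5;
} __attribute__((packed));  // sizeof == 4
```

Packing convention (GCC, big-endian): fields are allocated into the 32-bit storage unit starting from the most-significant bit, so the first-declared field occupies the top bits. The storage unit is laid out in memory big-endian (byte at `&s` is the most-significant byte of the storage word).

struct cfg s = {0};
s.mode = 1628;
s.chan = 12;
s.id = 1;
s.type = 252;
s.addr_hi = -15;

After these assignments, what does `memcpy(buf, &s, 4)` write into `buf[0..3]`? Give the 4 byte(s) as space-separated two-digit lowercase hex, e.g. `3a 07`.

32 e6 5f 91

mode (13b) val=1628 bits=0x65c at bit 19: 0x32e00000
chan (4b) val=12 bits=0xc at bit 15: 0x32e60000
id (1b) val=1 bits=0x1 at bit 14: 0x32e64000
type (9b) val=252 bits=0xfc at bit 5: 0x32e65f80
addr_hi (5b) val=-15 bits=0x11 at bit 0: 0x32e65f91
word = 0x32e65f91 → big-endian bytes:
  [0]=0x32  [1]=0xe6  [2]=0x5f  [3]=0x91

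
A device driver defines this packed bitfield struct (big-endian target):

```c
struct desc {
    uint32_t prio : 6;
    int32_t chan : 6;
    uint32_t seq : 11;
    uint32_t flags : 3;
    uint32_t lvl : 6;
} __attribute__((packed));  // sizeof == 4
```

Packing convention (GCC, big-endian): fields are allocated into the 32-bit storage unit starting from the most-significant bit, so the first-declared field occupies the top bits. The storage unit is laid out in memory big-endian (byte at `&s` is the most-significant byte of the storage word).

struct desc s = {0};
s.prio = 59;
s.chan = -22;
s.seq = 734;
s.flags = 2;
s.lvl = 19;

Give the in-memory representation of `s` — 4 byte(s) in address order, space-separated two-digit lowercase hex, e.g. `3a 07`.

prio (6b) val=59 bits=0x3b at bit 26: 0xec000000
chan (6b) val=-22 bits=0x2a at bit 20: 0xeea00000
seq (11b) val=734 bits=0x2de at bit 9: 0xeea5bc00
flags (3b) val=2 bits=0x2 at bit 6: 0xeea5bc80
lvl (6b) val=19 bits=0x13 at bit 0: 0xeea5bc93
word = 0xeea5bc93 → big-endian bytes:
  [0]=0xee  [1]=0xa5  [2]=0xbc  [3]=0x93

ee a5 bc 93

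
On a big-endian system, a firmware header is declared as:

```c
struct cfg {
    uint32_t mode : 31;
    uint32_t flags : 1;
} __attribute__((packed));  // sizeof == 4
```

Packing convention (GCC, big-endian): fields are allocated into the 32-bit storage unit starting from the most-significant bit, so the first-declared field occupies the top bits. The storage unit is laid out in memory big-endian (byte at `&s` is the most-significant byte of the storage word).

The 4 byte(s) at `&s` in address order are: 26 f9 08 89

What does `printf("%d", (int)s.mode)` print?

[0]=0x26 [1]=0xf9 [2]=0x08 [3]=0x89 (big-endian) → word 0x26f90889
mode:31 @ bit 1 → (0x26f90889>>1)&0x7fffffff = 0x137c8444  ←
flags:1 @ bit 0 → (0x26f90889>>0)&0x1 = 0x1

326927428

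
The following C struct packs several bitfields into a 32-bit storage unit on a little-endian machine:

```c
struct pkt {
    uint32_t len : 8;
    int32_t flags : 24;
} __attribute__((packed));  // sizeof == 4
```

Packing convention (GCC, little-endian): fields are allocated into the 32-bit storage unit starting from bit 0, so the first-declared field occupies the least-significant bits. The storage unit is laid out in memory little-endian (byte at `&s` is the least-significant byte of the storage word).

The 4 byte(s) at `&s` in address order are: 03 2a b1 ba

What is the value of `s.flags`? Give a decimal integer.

[0]=0x03 [1]=0x2a [2]=0xb1 [3]=0xba (little-endian) → word 0xbab12a03
len:8 @ bit 0 → (0xbab12a03>>0)&0xff = 0x3
flags:24 @ bit 8 → (0xbab12a03>>8)&0xffffff = 0xbab12a  ←
flags signed 24b, MSB=1: 12235050 - 16777216 = -4542166

-4542166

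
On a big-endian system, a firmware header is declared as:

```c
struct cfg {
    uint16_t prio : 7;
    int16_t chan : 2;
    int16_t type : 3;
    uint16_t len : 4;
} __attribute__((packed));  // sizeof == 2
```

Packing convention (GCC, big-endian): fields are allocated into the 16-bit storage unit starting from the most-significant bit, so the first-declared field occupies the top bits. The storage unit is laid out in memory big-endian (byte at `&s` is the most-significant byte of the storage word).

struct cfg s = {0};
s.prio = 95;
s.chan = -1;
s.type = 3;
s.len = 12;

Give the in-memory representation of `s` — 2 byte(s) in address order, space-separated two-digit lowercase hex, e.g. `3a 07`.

prio:7 = 95 → 0x5f << 9 → word 0xbe00
chan:2 = -1 → 0x3 << 7 → word 0xbf80
type:3 = 3 → 0x3 << 4 → word 0xbfb0
len:4 = 12 → 0xc << 0 → word 0xbfbc
word = 0xbfbc → big-endian bytes:
  [0]=0xbf  [1]=0xbc

bf bc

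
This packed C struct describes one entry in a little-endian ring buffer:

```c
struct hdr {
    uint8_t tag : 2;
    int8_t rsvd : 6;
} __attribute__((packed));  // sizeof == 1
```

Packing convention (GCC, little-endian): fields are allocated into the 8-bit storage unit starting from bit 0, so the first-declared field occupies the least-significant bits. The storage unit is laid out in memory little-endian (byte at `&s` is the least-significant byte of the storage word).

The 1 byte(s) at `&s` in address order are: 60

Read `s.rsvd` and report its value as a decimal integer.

24

[0]=0x60 (little-endian) → word 0x60
tag:2 @ bit 0 → (0x60>>0)&0x3 = 0x0
rsvd:6 @ bit 2 → (0x60>>2)&0x3f = 0x18  ←
rsvd signed 6b, MSB=0: value = 24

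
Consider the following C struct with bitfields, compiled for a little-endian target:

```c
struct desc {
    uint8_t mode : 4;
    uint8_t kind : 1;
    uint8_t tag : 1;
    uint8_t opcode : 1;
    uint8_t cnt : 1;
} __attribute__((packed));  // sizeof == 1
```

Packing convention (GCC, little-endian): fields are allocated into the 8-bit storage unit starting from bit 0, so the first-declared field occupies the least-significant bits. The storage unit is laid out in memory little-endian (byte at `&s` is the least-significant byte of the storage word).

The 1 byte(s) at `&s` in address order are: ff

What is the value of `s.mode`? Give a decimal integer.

15

[0]=0xff (little-endian) → word 0xff
mode [0+:4] = (word>>0) & 0xf = 15  ←
kind [4+:1] = (word>>4) & 0x1 = 1
tag [5+:1] = (word>>5) & 0x1 = 1
opcode [6+:1] = (word>>6) & 0x1 = 1
cnt [7+:1] = (word>>7) & 0x1 = 1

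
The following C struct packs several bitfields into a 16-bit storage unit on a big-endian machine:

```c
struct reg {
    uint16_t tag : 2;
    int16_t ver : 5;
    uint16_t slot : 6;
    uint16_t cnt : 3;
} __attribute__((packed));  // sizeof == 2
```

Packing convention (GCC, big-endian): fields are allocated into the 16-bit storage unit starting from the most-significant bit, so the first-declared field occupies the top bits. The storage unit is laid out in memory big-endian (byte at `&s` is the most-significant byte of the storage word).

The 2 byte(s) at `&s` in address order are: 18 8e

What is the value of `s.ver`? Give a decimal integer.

12

[0]=0x18 [1]=0x8e (big-endian) → word 0x188e
tag [14+:2] = (word>>14) & 0x3 = 0
ver [9+:5] = (word>>9) & 0x1f = 12  ←
slot [3+:6] = (word>>3) & 0x3f = 17
cnt [0+:3] = (word>>0) & 0x7 = 6
ver signed 5b, MSB=0: value = 12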